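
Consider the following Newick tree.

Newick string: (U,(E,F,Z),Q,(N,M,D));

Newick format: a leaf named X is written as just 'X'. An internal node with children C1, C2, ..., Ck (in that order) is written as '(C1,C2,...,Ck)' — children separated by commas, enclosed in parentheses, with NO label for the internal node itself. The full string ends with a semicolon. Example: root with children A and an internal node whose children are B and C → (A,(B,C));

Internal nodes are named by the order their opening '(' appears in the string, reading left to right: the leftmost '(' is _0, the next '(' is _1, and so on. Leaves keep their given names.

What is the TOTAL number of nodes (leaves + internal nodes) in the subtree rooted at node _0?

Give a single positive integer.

Newick: (U,(E,F,Z),Q,(N,M,D));
Locate _0: it is the '(' at position 0 (the 1st '(' reading left to right).
Query: subtree rooted at _0
_0: subtree_size = 1 + 10
  U: subtree_size = 1 + 0
  _1: subtree_size = 1 + 3
    E: subtree_size = 1 + 0
    F: subtree_size = 1 + 0
    Z: subtree_size = 1 + 0
  Q: subtree_size = 1 + 0
  _2: subtree_size = 1 + 3
    N: subtree_size = 1 + 0
    M: subtree_size = 1 + 0
    D: subtree_size = 1 + 0
Total subtree size of _0: 11

Answer: 11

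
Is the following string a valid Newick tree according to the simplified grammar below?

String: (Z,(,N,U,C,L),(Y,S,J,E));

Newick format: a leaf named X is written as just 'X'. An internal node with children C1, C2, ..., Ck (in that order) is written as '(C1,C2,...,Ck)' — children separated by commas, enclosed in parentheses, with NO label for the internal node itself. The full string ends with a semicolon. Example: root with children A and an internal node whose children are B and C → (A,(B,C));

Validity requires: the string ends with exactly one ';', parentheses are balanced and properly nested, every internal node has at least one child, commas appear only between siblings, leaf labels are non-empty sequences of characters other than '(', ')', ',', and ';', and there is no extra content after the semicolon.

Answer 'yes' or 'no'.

Answer: no

Derivation:
Input: (Z,(,N,U,C,L),(Y,S,J,E));
Paren balance: 3 '(' vs 3 ')' OK
Ends with single ';': True
Full parse: FAILS (empty leaf label at pos 4)
Valid: False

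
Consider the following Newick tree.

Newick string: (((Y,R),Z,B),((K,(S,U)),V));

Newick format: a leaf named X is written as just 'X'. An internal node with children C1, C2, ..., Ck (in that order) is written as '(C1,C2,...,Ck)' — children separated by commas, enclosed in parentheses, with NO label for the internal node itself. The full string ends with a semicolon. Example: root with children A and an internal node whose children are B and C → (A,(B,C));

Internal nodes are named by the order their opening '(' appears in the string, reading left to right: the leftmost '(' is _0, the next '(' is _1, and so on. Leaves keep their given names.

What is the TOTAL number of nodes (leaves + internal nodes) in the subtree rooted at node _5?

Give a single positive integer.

Newick: (((Y,R),Z,B),((K,(S,U)),V));
Locate _5: it is the '(' at position 17 (the 6th '(' reading left to right).
Query: subtree rooted at _5
_5: subtree_size = 1 + 2
  S: subtree_size = 1 + 0
  U: subtree_size = 1 + 0
Total subtree size of _5: 3

Answer: 3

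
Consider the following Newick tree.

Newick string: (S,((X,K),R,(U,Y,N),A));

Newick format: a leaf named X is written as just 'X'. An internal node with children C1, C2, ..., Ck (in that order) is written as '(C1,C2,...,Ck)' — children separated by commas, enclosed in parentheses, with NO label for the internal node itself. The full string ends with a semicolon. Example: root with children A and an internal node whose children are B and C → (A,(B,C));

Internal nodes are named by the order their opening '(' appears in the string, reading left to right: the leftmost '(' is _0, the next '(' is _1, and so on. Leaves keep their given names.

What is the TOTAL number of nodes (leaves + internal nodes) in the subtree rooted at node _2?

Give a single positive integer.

Answer: 3

Derivation:
Newick: (S,((X,K),R,(U,Y,N),A));
Locate _2: it is the '(' at position 4 (the 3rd '(' reading left to right).
Query: subtree rooted at _2
_2: subtree_size = 1 + 2
  X: subtree_size = 1 + 0
  K: subtree_size = 1 + 0
Total subtree size of _2: 3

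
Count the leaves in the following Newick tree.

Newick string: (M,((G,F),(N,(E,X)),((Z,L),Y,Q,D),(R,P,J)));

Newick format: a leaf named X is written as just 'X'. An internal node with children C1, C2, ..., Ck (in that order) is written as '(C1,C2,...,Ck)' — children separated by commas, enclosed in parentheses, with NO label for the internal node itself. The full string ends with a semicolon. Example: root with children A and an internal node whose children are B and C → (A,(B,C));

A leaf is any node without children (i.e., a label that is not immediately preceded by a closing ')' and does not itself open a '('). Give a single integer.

Answer: 14

Derivation:
Newick: (M,((G,F),(N,(E,X)),((Z,L),Y,Q,D),(R,P,J)));
Scan left-to-right; a leaf is any maximal label run not followed by '(':
  pos 1: leaf 'M' → count = 1
  pos 5: leaf 'G' → count = 2
  pos 7: leaf 'F' → count = 3
  pos 11: leaf 'N' → count = 4
  pos 14: leaf 'E' → count = 5
  pos 16: leaf 'X' → count = 6
  pos 22: leaf 'Z' → count = 7
  pos 24: leaf 'L' → count = 8
  pos 27: leaf 'Y' → count = 9
  pos 29: leaf 'Q' → count = 10
  pos 31: leaf 'D' → count = 11
  pos 35: leaf 'R' → count = 12
  pos 37: leaf 'P' → count = 13
  pos 39: leaf 'J' → count = 14
Total leaves: 14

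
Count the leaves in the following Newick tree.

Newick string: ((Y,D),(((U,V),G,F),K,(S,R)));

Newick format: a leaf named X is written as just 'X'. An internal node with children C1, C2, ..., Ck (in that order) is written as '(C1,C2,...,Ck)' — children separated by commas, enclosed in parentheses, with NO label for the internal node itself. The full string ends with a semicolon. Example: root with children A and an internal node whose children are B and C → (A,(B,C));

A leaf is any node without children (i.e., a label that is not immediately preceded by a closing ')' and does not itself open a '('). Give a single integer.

Newick: ((Y,D),(((U,V),G,F),K,(S,R)));
Scan left-to-right; a leaf is any maximal label run not followed by '(':
  pos 2: leaf 'Y' → count = 1
  pos 4: leaf 'D' → count = 2
  pos 10: leaf 'U' → count = 3
  pos 12: leaf 'V' → count = 4
  pos 15: leaf 'G' → count = 5
  pos 17: leaf 'F' → count = 6
  pos 20: leaf 'K' → count = 7
  pos 23: leaf 'S' → count = 8
  pos 25: leaf 'R' → count = 9
Total leaves: 9

Answer: 9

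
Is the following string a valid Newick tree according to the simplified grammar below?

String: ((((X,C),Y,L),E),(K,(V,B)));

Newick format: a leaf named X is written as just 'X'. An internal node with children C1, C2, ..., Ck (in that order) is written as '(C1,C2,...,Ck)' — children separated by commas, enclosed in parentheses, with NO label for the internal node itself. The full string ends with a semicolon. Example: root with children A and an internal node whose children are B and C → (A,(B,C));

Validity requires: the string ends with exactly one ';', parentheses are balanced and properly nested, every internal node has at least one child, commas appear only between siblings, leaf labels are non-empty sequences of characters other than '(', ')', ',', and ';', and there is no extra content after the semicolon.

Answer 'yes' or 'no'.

Answer: yes

Derivation:
Input: ((((X,C),Y,L),E),(K,(V,B)));
Paren balance: 6 '(' vs 6 ')' OK
Ends with single ';': True
Full parse: OK
Valid: True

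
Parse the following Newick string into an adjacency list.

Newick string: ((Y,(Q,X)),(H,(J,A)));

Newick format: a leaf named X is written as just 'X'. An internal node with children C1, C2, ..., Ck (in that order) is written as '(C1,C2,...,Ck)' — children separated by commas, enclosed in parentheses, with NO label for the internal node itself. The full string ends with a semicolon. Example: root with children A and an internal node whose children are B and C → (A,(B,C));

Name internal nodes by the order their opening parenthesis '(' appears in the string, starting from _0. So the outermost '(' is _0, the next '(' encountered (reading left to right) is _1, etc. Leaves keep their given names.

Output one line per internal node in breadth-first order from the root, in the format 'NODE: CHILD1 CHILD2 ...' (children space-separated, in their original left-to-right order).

Input: ((Y,(Q,X)),(H,(J,A)));
Scanning left-to-right, naming '(' by encounter order:
  pos 0: '(' -> open internal node _0 (depth 1)
  pos 1: '(' -> open internal node _1 (depth 2)
  pos 4: '(' -> open internal node _2 (depth 3)
  pos 8: ')' -> close internal node _2 (now at depth 2)
  pos 9: ')' -> close internal node _1 (now at depth 1)
  pos 11: '(' -> open internal node _3 (depth 2)
  pos 14: '(' -> open internal node _4 (depth 3)
  pos 18: ')' -> close internal node _4 (now at depth 2)
  pos 19: ')' -> close internal node _3 (now at depth 1)
  pos 20: ')' -> close internal node _0 (now at depth 0)
Total internal nodes: 5
BFS adjacency from root:
  _0: _1 _3
  _1: Y _2
  _3: H _4
  _2: Q X
  _4: J A

Answer: _0: _1 _3
_1: Y _2
_3: H _4
_2: Q X
_4: J A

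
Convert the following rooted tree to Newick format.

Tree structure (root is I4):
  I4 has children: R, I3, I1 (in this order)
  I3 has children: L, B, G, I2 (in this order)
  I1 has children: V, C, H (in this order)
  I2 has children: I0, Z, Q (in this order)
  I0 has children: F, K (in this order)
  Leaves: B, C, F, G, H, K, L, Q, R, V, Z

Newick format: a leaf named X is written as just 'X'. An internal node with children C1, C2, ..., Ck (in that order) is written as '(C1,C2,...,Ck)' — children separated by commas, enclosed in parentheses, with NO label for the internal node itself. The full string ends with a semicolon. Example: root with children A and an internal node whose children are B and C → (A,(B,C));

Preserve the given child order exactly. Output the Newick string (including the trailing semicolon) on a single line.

internal I4 with children ['R', 'I3', 'I1']
  leaf 'R' → 'R'
  internal I3 with children ['L', 'B', 'G', 'I2']
    leaf 'L' → 'L'
    leaf 'B' → 'B'
    leaf 'G' → 'G'
    internal I2 with children ['I0', 'Z', 'Q']
      internal I0 with children ['F', 'K']
        leaf 'F' → 'F'
        leaf 'K' → 'K'
      → '(F,K)'
      leaf 'Z' → 'Z'
      leaf 'Q' → 'Q'
    → '((F,K),Z,Q)'
  → '(L,B,G,((F,K),Z,Q))'
  internal I1 with children ['V', 'C', 'H']
    leaf 'V' → 'V'
    leaf 'C' → 'C'
    leaf 'H' → 'H'
  → '(V,C,H)'
→ '(R,(L,B,G,((F,K),Z,Q)),(V,C,H))'
Final: (R,(L,B,G,((F,K),Z,Q)),(V,C,H));

Answer: (R,(L,B,G,((F,K),Z,Q)),(V,C,H));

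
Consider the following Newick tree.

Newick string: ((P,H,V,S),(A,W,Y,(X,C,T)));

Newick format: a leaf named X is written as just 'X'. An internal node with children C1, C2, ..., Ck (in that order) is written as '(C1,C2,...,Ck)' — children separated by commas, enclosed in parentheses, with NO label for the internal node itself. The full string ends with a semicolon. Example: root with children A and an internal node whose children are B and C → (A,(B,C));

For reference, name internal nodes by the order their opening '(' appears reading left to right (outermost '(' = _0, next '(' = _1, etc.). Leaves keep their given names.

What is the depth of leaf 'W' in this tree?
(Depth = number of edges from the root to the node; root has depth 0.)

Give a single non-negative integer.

Newick: ((P,H,V,S),(A,W,Y,(X,C,T)));
Naming internals by '(' encounter order: outermost '(' = _0, next = _1, ...
Query node: W
Path from root: _0 -> _2 -> W
Depth of W: 2 (number of edges from root)

Answer: 2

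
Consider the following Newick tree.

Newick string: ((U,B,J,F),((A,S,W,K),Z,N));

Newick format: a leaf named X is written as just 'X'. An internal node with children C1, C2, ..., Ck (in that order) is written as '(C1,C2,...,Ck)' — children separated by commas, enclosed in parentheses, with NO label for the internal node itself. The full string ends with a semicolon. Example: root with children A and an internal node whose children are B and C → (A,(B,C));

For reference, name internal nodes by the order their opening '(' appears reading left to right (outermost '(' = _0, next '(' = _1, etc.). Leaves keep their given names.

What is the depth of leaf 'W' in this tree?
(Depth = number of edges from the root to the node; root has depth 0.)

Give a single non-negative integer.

Newick: ((U,B,J,F),((A,S,W,K),Z,N));
Naming internals by '(' encounter order: outermost '(' = _0, next = _1, ...
Query node: W
Path from root: _0 -> _2 -> _3 -> W
Depth of W: 3 (number of edges from root)

Answer: 3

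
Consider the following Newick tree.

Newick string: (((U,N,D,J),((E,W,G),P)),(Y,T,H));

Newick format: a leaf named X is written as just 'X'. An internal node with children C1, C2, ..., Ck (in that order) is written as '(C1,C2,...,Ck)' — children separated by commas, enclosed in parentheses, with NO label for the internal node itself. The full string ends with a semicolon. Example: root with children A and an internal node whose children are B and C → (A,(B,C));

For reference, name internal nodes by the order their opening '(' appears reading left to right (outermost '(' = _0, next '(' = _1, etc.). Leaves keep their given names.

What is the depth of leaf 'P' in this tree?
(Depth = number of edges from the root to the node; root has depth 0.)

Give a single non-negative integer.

Answer: 3

Derivation:
Newick: (((U,N,D,J),((E,W,G),P)),(Y,T,H));
Naming internals by '(' encounter order: outermost '(' = _0, next = _1, ...
Query node: P
Path from root: _0 -> _1 -> _3 -> P
Depth of P: 3 (number of edges from root)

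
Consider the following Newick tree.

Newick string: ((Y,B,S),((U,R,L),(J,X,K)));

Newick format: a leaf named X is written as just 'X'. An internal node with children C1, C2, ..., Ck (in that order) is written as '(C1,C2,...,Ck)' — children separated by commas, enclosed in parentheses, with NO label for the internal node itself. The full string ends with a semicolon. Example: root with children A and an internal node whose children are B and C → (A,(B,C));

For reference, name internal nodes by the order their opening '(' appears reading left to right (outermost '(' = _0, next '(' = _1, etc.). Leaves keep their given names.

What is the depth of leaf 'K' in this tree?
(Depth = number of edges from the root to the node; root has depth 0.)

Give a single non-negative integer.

Newick: ((Y,B,S),((U,R,L),(J,X,K)));
Naming internals by '(' encounter order: outermost '(' = _0, next = _1, ...
Query node: K
Path from root: _0 -> _2 -> _4 -> K
Depth of K: 3 (number of edges from root)

Answer: 3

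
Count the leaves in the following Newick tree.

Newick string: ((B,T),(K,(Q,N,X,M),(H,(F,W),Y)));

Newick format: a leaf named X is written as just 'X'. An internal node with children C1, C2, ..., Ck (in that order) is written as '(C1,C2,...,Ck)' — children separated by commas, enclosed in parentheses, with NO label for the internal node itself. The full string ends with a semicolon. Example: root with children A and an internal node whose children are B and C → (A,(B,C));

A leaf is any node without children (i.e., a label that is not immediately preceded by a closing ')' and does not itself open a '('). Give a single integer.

Answer: 11

Derivation:
Newick: ((B,T),(K,(Q,N,X,M),(H,(F,W),Y)));
Scan left-to-right; a leaf is any maximal label run not followed by '(':
  pos 2: leaf 'B' → count = 1
  pos 4: leaf 'T' → count = 2
  pos 8: leaf 'K' → count = 3
  pos 11: leaf 'Q' → count = 4
  pos 13: leaf 'N' → count = 5
  pos 15: leaf 'X' → count = 6
  pos 17: leaf 'M' → count = 7
  pos 21: leaf 'H' → count = 8
  pos 24: leaf 'F' → count = 9
  pos 26: leaf 'W' → count = 10
  pos 29: leaf 'Y' → count = 11
Total leaves: 11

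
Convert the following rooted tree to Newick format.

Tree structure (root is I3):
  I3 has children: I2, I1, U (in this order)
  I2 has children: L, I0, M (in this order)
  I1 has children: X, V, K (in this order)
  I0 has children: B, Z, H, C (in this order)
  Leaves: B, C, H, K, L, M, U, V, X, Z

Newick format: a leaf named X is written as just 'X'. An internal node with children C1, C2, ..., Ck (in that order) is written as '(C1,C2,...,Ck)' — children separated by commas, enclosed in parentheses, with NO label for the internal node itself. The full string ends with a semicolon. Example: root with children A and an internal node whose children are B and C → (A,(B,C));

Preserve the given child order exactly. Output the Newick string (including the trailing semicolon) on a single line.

internal I3 with children ['I2', 'I1', 'U']
  internal I2 with children ['L', 'I0', 'M']
    leaf 'L' → 'L'
    internal I0 with children ['B', 'Z', 'H', 'C']
      leaf 'B' → 'B'
      leaf 'Z' → 'Z'
      leaf 'H' → 'H'
      leaf 'C' → 'C'
    → '(B,Z,H,C)'
    leaf 'M' → 'M'
  → '(L,(B,Z,H,C),M)'
  internal I1 with children ['X', 'V', 'K']
    leaf 'X' → 'X'
    leaf 'V' → 'V'
    leaf 'K' → 'K'
  → '(X,V,K)'
  leaf 'U' → 'U'
→ '((L,(B,Z,H,C),M),(X,V,K),U)'
Final: ((L,(B,Z,H,C),M),(X,V,K),U);

Answer: ((L,(B,Z,H,C),M),(X,V,K),U);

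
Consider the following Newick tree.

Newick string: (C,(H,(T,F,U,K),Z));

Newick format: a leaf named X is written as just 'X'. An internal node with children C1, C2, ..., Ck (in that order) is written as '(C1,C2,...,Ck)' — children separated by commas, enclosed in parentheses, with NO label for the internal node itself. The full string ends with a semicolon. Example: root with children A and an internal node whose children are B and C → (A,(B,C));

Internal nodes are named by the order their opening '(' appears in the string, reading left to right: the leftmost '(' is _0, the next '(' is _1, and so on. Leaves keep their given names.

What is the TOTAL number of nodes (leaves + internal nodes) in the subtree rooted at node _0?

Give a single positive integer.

Newick: (C,(H,(T,F,U,K),Z));
Locate _0: it is the '(' at position 0 (the 1st '(' reading left to right).
Query: subtree rooted at _0
_0: subtree_size = 1 + 9
  C: subtree_size = 1 + 0
  _1: subtree_size = 1 + 7
    H: subtree_size = 1 + 0
    _2: subtree_size = 1 + 4
      T: subtree_size = 1 + 0
      F: subtree_size = 1 + 0
      U: subtree_size = 1 + 0
      K: subtree_size = 1 + 0
    Z: subtree_size = 1 + 0
Total subtree size of _0: 10

Answer: 10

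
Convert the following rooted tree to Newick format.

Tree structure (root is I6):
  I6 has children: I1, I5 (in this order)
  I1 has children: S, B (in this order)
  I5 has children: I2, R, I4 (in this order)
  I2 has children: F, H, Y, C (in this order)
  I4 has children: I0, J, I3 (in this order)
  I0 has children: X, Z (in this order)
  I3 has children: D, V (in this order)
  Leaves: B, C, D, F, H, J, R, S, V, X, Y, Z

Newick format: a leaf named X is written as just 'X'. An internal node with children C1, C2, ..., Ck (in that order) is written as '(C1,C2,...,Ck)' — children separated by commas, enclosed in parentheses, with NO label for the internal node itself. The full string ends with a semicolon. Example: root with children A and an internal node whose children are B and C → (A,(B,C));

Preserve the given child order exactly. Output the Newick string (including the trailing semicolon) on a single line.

internal I6 with children ['I1', 'I5']
  internal I1 with children ['S', 'B']
    leaf 'S' → 'S'
    leaf 'B' → 'B'
  → '(S,B)'
  internal I5 with children ['I2', 'R', 'I4']
    internal I2 with children ['F', 'H', 'Y', 'C']
      leaf 'F' → 'F'
      leaf 'H' → 'H'
      leaf 'Y' → 'Y'
      leaf 'C' → 'C'
    → '(F,H,Y,C)'
    leaf 'R' → 'R'
    internal I4 with children ['I0', 'J', 'I3']
      internal I0 with children ['X', 'Z']
        leaf 'X' → 'X'
        leaf 'Z' → 'Z'
      → '(X,Z)'
      leaf 'J' → 'J'
      internal I3 with children ['D', 'V']
        leaf 'D' → 'D'
        leaf 'V' → 'V'
      → '(D,V)'
    → '((X,Z),J,(D,V))'
  → '((F,H,Y,C),R,((X,Z),J,(D,V)))'
→ '((S,B),((F,H,Y,C),R,((X,Z),J,(D,V))))'
Final: ((S,B),((F,H,Y,C),R,((X,Z),J,(D,V))));

Answer: ((S,B),((F,H,Y,C),R,((X,Z),J,(D,V))));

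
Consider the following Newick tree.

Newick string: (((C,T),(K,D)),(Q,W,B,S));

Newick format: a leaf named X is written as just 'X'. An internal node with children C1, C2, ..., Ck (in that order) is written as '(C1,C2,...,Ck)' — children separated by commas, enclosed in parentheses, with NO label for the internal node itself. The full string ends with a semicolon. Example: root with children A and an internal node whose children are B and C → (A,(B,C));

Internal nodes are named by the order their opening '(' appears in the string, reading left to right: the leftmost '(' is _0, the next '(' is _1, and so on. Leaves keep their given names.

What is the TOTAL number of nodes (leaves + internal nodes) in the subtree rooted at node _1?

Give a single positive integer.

Newick: (((C,T),(K,D)),(Q,W,B,S));
Locate _1: it is the '(' at position 1 (the 2nd '(' reading left to right).
Query: subtree rooted at _1
_1: subtree_size = 1 + 6
  _2: subtree_size = 1 + 2
    C: subtree_size = 1 + 0
    T: subtree_size = 1 + 0
  _3: subtree_size = 1 + 2
    K: subtree_size = 1 + 0
    D: subtree_size = 1 + 0
Total subtree size of _1: 7

Answer: 7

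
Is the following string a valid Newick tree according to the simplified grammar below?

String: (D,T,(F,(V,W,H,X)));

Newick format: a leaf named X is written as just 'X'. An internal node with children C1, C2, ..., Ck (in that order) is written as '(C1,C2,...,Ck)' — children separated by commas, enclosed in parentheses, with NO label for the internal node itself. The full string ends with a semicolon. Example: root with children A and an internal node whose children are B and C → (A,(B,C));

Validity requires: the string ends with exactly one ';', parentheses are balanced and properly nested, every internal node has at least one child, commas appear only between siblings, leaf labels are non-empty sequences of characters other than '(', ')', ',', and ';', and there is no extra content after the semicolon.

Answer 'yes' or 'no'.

Answer: yes

Derivation:
Input: (D,T,(F,(V,W,H,X)));
Paren balance: 3 '(' vs 3 ')' OK
Ends with single ';': True
Full parse: OK
Valid: True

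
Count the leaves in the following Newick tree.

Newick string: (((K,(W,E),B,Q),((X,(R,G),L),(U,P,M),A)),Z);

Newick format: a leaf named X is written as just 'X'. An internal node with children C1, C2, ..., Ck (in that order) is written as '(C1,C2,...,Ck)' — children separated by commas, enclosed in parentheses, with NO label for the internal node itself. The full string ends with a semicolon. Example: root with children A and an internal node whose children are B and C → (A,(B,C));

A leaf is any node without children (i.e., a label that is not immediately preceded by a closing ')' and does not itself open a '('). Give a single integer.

Newick: (((K,(W,E),B,Q),((X,(R,G),L),(U,P,M),A)),Z);
Scan left-to-right; a leaf is any maximal label run not followed by '(':
  pos 3: leaf 'K' → count = 1
  pos 6: leaf 'W' → count = 2
  pos 8: leaf 'E' → count = 3
  pos 11: leaf 'B' → count = 4
  pos 13: leaf 'Q' → count = 5
  pos 18: leaf 'X' → count = 6
  pos 21: leaf 'R' → count = 7
  pos 23: leaf 'G' → count = 8
  pos 26: leaf 'L' → count = 9
  pos 30: leaf 'U' → count = 10
  pos 32: leaf 'P' → count = 11
  pos 34: leaf 'M' → count = 12
  pos 37: leaf 'A' → count = 13
  pos 41: leaf 'Z' → count = 14
Total leaves: 14

Answer: 14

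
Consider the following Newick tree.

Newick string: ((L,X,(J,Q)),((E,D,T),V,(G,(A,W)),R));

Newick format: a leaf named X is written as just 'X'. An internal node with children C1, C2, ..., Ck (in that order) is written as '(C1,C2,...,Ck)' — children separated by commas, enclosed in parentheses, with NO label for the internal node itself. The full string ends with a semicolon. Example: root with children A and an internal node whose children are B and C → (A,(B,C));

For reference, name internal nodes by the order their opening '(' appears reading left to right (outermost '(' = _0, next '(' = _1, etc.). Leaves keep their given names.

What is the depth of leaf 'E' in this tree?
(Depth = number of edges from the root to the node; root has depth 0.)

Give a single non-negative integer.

Answer: 3

Derivation:
Newick: ((L,X,(J,Q)),((E,D,T),V,(G,(A,W)),R));
Naming internals by '(' encounter order: outermost '(' = _0, next = _1, ...
Query node: E
Path from root: _0 -> _3 -> _4 -> E
Depth of E: 3 (number of edges from root)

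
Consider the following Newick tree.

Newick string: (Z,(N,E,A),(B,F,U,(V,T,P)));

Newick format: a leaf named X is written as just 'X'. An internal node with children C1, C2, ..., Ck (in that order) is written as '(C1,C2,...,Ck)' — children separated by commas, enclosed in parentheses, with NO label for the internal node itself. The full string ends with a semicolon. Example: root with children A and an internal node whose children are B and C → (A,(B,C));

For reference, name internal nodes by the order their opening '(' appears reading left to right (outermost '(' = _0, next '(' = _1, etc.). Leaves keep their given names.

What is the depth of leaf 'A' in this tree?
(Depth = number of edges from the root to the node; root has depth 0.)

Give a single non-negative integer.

Newick: (Z,(N,E,A),(B,F,U,(V,T,P)));
Naming internals by '(' encounter order: outermost '(' = _0, next = _1, ...
Query node: A
Path from root: _0 -> _1 -> A
Depth of A: 2 (number of edges from root)

Answer: 2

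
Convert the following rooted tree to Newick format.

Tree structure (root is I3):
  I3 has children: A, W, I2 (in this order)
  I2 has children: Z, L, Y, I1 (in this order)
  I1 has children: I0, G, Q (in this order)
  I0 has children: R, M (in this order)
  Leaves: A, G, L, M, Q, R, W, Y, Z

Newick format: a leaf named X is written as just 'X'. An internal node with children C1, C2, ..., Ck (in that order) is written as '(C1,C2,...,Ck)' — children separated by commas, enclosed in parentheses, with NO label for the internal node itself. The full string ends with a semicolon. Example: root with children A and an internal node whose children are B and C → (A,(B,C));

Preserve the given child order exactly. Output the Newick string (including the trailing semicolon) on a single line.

internal I3 with children ['A', 'W', 'I2']
  leaf 'A' → 'A'
  leaf 'W' → 'W'
  internal I2 with children ['Z', 'L', 'Y', 'I1']
    leaf 'Z' → 'Z'
    leaf 'L' → 'L'
    leaf 'Y' → 'Y'
    internal I1 with children ['I0', 'G', 'Q']
      internal I0 with children ['R', 'M']
        leaf 'R' → 'R'
        leaf 'M' → 'M'
      → '(R,M)'
      leaf 'G' → 'G'
      leaf 'Q' → 'Q'
    → '((R,M),G,Q)'
  → '(Z,L,Y,((R,M),G,Q))'
→ '(A,W,(Z,L,Y,((R,M),G,Q)))'
Final: (A,W,(Z,L,Y,((R,M),G,Q)));

Answer: (A,W,(Z,L,Y,((R,M),G,Q)));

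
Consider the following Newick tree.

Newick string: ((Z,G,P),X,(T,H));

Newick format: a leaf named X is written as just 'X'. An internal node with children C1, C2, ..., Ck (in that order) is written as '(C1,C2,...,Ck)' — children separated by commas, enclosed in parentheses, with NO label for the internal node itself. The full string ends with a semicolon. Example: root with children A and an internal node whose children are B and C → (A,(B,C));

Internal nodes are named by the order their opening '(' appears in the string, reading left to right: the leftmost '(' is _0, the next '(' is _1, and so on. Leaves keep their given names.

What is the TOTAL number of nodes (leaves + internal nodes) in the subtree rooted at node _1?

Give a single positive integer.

Newick: ((Z,G,P),X,(T,H));
Locate _1: it is the '(' at position 1 (the 2nd '(' reading left to right).
Query: subtree rooted at _1
_1: subtree_size = 1 + 3
  Z: subtree_size = 1 + 0
  G: subtree_size = 1 + 0
  P: subtree_size = 1 + 0
Total subtree size of _1: 4

Answer: 4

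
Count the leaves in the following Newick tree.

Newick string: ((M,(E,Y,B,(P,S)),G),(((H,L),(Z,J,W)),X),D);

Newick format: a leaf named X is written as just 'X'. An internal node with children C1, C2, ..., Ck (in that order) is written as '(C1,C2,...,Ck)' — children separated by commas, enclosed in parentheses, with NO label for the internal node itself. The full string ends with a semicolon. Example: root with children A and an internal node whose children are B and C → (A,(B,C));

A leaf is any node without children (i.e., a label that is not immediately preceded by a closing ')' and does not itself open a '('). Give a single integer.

Newick: ((M,(E,Y,B,(P,S)),G),(((H,L),(Z,J,W)),X),D);
Scan left-to-right; a leaf is any maximal label run not followed by '(':
  pos 2: leaf 'M' → count = 1
  pos 5: leaf 'E' → count = 2
  pos 7: leaf 'Y' → count = 3
  pos 9: leaf 'B' → count = 4
  pos 12: leaf 'P' → count = 5
  pos 14: leaf 'S' → count = 6
  pos 18: leaf 'G' → count = 7
  pos 24: leaf 'H' → count = 8
  pos 26: leaf 'L' → count = 9
  pos 30: leaf 'Z' → count = 10
  pos 32: leaf 'J' → count = 11
  pos 34: leaf 'W' → count = 12
  pos 38: leaf 'X' → count = 13
  pos 41: leaf 'D' → count = 14
Total leaves: 14

Answer: 14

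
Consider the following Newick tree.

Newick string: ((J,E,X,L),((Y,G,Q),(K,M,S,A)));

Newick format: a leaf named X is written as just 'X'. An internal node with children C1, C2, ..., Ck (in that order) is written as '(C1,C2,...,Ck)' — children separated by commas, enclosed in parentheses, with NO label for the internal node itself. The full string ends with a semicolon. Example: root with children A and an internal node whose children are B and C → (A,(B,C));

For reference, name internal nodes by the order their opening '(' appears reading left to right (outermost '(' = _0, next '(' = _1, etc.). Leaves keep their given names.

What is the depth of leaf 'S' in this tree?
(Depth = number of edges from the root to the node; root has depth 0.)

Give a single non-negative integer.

Newick: ((J,E,X,L),((Y,G,Q),(K,M,S,A)));
Naming internals by '(' encounter order: outermost '(' = _0, next = _1, ...
Query node: S
Path from root: _0 -> _2 -> _4 -> S
Depth of S: 3 (number of edges from root)

Answer: 3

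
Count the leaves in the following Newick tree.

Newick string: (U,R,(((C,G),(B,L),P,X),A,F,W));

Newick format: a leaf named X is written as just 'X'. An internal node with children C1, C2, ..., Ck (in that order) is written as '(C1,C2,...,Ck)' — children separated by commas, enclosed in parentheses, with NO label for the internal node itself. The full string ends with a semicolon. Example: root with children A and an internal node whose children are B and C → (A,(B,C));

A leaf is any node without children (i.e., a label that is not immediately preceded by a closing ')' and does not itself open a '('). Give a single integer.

Answer: 11

Derivation:
Newick: (U,R,(((C,G),(B,L),P,X),A,F,W));
Scan left-to-right; a leaf is any maximal label run not followed by '(':
  pos 1: leaf 'U' → count = 1
  pos 3: leaf 'R' → count = 2
  pos 8: leaf 'C' → count = 3
  pos 10: leaf 'G' → count = 4
  pos 14: leaf 'B' → count = 5
  pos 16: leaf 'L' → count = 6
  pos 19: leaf 'P' → count = 7
  pos 21: leaf 'X' → count = 8
  pos 24: leaf 'A' → count = 9
  pos 26: leaf 'F' → count = 10
  pos 28: leaf 'W' → count = 11
Total leaves: 11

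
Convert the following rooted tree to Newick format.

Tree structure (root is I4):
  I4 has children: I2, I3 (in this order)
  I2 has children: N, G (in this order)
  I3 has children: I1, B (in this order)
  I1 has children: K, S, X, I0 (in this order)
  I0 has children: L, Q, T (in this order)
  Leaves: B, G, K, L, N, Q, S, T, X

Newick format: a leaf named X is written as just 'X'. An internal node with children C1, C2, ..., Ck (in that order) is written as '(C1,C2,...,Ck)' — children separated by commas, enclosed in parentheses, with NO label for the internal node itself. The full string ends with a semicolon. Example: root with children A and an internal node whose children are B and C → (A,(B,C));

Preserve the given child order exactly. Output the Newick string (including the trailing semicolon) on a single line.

Answer: ((N,G),((K,S,X,(L,Q,T)),B));

Derivation:
internal I4 with children ['I2', 'I3']
  internal I2 with children ['N', 'G']
    leaf 'N' → 'N'
    leaf 'G' → 'G'
  → '(N,G)'
  internal I3 with children ['I1', 'B']
    internal I1 with children ['K', 'S', 'X', 'I0']
      leaf 'K' → 'K'
      leaf 'S' → 'S'
      leaf 'X' → 'X'
      internal I0 with children ['L', 'Q', 'T']
        leaf 'L' → 'L'
        leaf 'Q' → 'Q'
        leaf 'T' → 'T'
      → '(L,Q,T)'
    → '(K,S,X,(L,Q,T))'
    leaf 'B' → 'B'
  → '((K,S,X,(L,Q,T)),B)'
→ '((N,G),((K,S,X,(L,Q,T)),B))'
Final: ((N,G),((K,S,X,(L,Q,T)),B));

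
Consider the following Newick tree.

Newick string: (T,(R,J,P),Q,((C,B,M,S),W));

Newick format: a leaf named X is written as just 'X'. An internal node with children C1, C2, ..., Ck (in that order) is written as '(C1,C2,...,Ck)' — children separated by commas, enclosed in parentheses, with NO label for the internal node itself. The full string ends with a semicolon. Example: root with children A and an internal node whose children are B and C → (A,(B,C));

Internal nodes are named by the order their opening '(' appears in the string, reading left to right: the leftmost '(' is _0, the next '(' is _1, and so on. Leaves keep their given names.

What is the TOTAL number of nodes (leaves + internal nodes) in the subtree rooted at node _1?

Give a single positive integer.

Answer: 4

Derivation:
Newick: (T,(R,J,P),Q,((C,B,M,S),W));
Locate _1: it is the '(' at position 3 (the 2nd '(' reading left to right).
Query: subtree rooted at _1
_1: subtree_size = 1 + 3
  R: subtree_size = 1 + 0
  J: subtree_size = 1 + 0
  P: subtree_size = 1 + 0
Total subtree size of _1: 4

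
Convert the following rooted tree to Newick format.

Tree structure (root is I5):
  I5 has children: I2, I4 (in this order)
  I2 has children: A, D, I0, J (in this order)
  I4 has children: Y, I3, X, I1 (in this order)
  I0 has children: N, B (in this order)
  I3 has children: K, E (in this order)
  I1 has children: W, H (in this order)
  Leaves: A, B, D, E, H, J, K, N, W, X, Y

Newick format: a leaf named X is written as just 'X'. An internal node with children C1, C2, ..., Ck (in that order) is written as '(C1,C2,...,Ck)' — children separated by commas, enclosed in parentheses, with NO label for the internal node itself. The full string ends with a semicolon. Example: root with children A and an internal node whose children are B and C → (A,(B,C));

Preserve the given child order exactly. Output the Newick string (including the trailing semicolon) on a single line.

internal I5 with children ['I2', 'I4']
  internal I2 with children ['A', 'D', 'I0', 'J']
    leaf 'A' → 'A'
    leaf 'D' → 'D'
    internal I0 with children ['N', 'B']
      leaf 'N' → 'N'
      leaf 'B' → 'B'
    → '(N,B)'
    leaf 'J' → 'J'
  → '(A,D,(N,B),J)'
  internal I4 with children ['Y', 'I3', 'X', 'I1']
    leaf 'Y' → 'Y'
    internal I3 with children ['K', 'E']
      leaf 'K' → 'K'
      leaf 'E' → 'E'
    → '(K,E)'
    leaf 'X' → 'X'
    internal I1 with children ['W', 'H']
      leaf 'W' → 'W'
      leaf 'H' → 'H'
    → '(W,H)'
  → '(Y,(K,E),X,(W,H))'
→ '((A,D,(N,B),J),(Y,(K,E),X,(W,H)))'
Final: ((A,D,(N,B),J),(Y,(K,E),X,(W,H)));

Answer: ((A,D,(N,B),J),(Y,(K,E),X,(W,H)));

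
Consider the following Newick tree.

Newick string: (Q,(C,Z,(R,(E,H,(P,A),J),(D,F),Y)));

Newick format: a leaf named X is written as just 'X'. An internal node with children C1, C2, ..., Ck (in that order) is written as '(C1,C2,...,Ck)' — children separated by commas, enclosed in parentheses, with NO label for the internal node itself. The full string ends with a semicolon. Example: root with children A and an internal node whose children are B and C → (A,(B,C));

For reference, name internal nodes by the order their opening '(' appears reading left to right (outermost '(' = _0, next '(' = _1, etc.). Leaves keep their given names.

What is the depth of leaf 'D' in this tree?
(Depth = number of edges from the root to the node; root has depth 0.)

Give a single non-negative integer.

Newick: (Q,(C,Z,(R,(E,H,(P,A),J),(D,F),Y)));
Naming internals by '(' encounter order: outermost '(' = _0, next = _1, ...
Query node: D
Path from root: _0 -> _1 -> _2 -> _5 -> D
Depth of D: 4 (number of edges from root)

Answer: 4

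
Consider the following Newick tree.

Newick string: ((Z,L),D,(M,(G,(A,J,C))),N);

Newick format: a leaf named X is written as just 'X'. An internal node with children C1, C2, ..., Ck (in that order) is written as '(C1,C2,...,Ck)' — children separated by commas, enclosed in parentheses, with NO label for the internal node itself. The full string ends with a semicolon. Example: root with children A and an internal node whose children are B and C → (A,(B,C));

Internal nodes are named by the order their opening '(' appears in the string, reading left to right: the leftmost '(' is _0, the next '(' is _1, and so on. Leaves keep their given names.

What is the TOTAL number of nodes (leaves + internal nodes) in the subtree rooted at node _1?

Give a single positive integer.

Answer: 3

Derivation:
Newick: ((Z,L),D,(M,(G,(A,J,C))),N);
Locate _1: it is the '(' at position 1 (the 2nd '(' reading left to right).
Query: subtree rooted at _1
_1: subtree_size = 1 + 2
  Z: subtree_size = 1 + 0
  L: subtree_size = 1 + 0
Total subtree size of _1: 3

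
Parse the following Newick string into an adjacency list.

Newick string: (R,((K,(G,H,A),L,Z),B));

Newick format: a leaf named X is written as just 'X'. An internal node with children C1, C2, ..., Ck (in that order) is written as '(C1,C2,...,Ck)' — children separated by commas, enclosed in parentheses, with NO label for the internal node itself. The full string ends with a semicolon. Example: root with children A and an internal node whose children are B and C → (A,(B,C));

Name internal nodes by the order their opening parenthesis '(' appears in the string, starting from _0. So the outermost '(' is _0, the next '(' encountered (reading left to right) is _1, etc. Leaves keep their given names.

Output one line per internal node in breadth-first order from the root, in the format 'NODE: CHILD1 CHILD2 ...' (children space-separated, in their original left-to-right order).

Answer: _0: R _1
_1: _2 B
_2: K _3 L Z
_3: G H A

Derivation:
Input: (R,((K,(G,H,A),L,Z),B));
Scanning left-to-right, naming '(' by encounter order:
  pos 0: '(' -> open internal node _0 (depth 1)
  pos 3: '(' -> open internal node _1 (depth 2)
  pos 4: '(' -> open internal node _2 (depth 3)
  pos 7: '(' -> open internal node _3 (depth 4)
  pos 13: ')' -> close internal node _3 (now at depth 3)
  pos 18: ')' -> close internal node _2 (now at depth 2)
  pos 21: ')' -> close internal node _1 (now at depth 1)
  pos 22: ')' -> close internal node _0 (now at depth 0)
Total internal nodes: 4
BFS adjacency from root:
  _0: R _1
  _1: _2 B
  _2: K _3 L Z
  _3: G H A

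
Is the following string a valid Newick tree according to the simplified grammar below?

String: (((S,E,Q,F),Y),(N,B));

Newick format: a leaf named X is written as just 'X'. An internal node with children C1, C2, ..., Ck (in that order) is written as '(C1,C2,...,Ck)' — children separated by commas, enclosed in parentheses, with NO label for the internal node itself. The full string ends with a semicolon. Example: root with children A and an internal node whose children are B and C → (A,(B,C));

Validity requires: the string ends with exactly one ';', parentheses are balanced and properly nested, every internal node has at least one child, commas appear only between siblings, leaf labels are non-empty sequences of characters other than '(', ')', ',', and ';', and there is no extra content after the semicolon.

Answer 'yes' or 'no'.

Answer: yes

Derivation:
Input: (((S,E,Q,F),Y),(N,B));
Paren balance: 4 '(' vs 4 ')' OK
Ends with single ';': True
Full parse: OK
Valid: True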